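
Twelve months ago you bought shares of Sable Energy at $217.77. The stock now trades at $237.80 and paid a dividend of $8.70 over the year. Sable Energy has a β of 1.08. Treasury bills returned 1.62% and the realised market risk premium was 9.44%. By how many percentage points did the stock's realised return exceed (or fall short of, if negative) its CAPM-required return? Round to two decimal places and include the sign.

Realised HPR = (P1 + D1 − P0) / P0 = (237.80 + 8.70 − 217.77) / 217.77 = 28.73 / 217.77 = 13.1928%
CAPM required = R_f + β·MRP = 1.62% + 1.08 × 9.44% = 11.8152%
α = realised − required = 13.1928% − 11.8152% = +1.38%

+1.38%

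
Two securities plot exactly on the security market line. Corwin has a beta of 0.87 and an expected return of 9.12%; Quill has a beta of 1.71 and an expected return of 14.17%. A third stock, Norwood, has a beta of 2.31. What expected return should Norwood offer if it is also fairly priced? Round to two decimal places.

17.78%

MRP (SML slope) = (14.17% − 9.12%) / (1.71 − 0.87) = 5.05% / 0.84 = 6.0119%
R_f (intercept) = 9.12% − 0.87 × 6.0119% = 3.8896%
E(R_Norwood) = R_f + β × MRP = 3.8896% + 2.31 × 6.0119% = 17.78%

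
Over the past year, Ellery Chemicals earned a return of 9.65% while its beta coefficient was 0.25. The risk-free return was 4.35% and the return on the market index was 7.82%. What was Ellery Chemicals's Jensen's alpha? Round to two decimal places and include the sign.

Market excess return = 7.82% − 4.35% = 3.47%
CAPM benchmark = R_f + β(R_m − R_f) = 4.35% + 0.25 × 3.47% = 5.2175%
α = actual − benchmark = 9.65% − 5.2175% = +4.43%

+4.43%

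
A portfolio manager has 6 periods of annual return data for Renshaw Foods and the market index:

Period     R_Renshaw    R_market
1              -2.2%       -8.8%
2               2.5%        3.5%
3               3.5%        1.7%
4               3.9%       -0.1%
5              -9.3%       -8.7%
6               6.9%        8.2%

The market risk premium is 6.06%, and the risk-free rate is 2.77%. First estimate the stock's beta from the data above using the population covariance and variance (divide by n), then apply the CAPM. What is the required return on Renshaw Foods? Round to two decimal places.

7.33%

Mean R_i = (-2.2 + 2.5 + 3.5 + 3.9 − 9.3 + 6.9) / 6 = 0.8833%
Mean R_m = (-8.8 + 3.5 + 1.7 − 0.1 − 8.7 + 8.2) / 6 = -0.7000%
Σ(R_i − R̄_i)(R_m − R̄_m) = 174.8700  ⇒  Cov = 174.8700 / 6 = 29.1450
Σ(R_m − R̄_m)² = 232.5800  ⇒  Var(R_m) = 232.5800 / 6 = 38.7633
β = Cov / Var(R_m) = 29.1450 / 38.7633 = 0.7519
E(R) = R_f + β × MRP = 2.77% + 0.7519 × 6.06% = 7.33%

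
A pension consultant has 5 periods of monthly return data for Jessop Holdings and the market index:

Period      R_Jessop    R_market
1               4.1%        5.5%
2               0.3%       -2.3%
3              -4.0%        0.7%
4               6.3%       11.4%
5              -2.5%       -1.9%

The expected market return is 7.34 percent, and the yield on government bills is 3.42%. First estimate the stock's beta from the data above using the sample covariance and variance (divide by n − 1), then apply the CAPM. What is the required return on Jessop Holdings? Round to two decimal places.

Mean R_i = (4.1 + 0.3 − 4.0 + 6.3 − 2.5) / 5 = 0.8400%
Mean R_m = (5.5 − 2.3 + 0.7 + 11.4 − 1.9) / 5 = 2.6800%
Σ(R_i − R̄_i)(R_m − R̄_m) = 84.3740  ⇒  Cov = 84.3740 / 4 = 21.0935
Σ(R_m − R̄_m)² = 133.6880  ⇒  Var(R_m) = 133.6880 / 4 = 33.4220
β = Cov / Var(R_m) = 21.0935 / 33.4220 = 0.6311
MRP = 7.34% − 3.42% = 3.92%
E(R) = R_f + β × MRP = 3.42% + 0.6311 × 3.92% = 5.89%

5.89%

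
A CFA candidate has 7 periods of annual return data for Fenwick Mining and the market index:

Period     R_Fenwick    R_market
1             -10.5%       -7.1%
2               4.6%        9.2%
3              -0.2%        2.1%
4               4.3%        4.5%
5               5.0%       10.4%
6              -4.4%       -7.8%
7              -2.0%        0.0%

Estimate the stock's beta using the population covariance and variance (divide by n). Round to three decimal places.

Mean R_i = (-10.5 + 4.6 − 0.2 + 4.3 + 5.0 − 4.4 − 2.0) / 7 = -0.4571%
Mean R_m = (-7.1 + 9.2 + 2.1 + 4.5 + 10.4 − 7.8 + 0.0) / 7 = 1.6143%
Σ(R_i − R̄_i)(R_m − R̄_m) = 227.2857  ⇒  Cov = 227.2857 / 7 = 32.4694
Σ(R_m − R̄_m)² = 310.4686  ⇒  Var(R_m) = 310.4686 / 7 = 44.3527
β = Cov / Var(R_m) = 32.4694 / 44.3527 = 0.7321

0.732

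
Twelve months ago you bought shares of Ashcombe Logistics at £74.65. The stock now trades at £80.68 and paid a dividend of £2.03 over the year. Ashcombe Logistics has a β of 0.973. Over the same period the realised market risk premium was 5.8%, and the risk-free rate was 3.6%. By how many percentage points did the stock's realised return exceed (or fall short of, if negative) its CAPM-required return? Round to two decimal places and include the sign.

+1.55%

Realised HPR = (P1 + D1 − P0) / P0 = (80.68 + 2.03 − 74.65) / 74.65 = 8.06 / 74.65 = 10.7971%
CAPM required = R_f + β·MRP = 3.6% + 0.973 × 5.8% = 9.2434%
α = realised − required = 10.7971% − 9.2434% = +1.55%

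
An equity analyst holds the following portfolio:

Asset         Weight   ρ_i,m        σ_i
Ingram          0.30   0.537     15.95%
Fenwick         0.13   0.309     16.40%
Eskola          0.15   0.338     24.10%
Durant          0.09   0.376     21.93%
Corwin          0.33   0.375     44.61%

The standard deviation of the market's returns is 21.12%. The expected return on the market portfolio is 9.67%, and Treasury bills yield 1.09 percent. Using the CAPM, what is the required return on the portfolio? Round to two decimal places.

5.44%

β_Ingram = 0.537 × 15.95% / 21.12% = 0.4055
β_Fenwick = 0.309 × 16.40% / 21.12% = 0.2399
β_Eskola = 0.338 × 24.10% / 21.12% = 0.3857
β_Durant = 0.376 × 21.93% / 21.12% = 0.3904
β_Corwin = 0.375 × 44.61% / 21.12% = 0.7921
β_P = Σ w_i β_i = 0.30×0.4055 + 0.13×0.2399 + 0.15×0.3857 + 0.09×0.3904 + 0.33×0.7921 = 0.5072
MRP = 9.67% − 1.09% = 8.58%
E(R_P) = R_f + β_P × MRP = 1.09% + 0.5072 × 8.58% = 5.44%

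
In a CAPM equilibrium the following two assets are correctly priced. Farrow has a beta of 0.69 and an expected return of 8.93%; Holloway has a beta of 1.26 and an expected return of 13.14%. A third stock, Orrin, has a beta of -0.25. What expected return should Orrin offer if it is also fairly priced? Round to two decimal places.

MRP (SML slope) = (13.14% − 8.93%) / (1.26 − 0.69) = 4.21% / 0.57 = 7.3860%
R_f (intercept) = 8.93% − 0.69 × 7.3860% = 3.8337%
E(R_Orrin) = R_f + β × MRP = 3.8337% + -0.25 × 7.3860% = 1.99%

1.99%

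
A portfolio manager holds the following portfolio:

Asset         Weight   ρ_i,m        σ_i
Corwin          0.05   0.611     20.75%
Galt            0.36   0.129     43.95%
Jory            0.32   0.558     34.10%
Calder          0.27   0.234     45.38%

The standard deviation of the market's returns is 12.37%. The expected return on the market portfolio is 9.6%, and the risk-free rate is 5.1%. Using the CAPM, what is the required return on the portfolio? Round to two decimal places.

9.33%

β_Corwin = 0.611 × 20.75% / 12.37% = 1.0249
β_Galt = 0.129 × 43.95% / 12.37% = 0.4583
β_Jory = 0.558 × 34.10% / 12.37% = 1.5382
β_Calder = 0.234 × 45.38% / 12.37% = 0.8584
β_P = Σ w_i β_i = 0.05×1.0249 + 0.36×0.4583 + 0.32×1.5382 + 0.27×0.8584 = 0.9402
MRP = 9.6% − 5.1% = 4.50%
E(R_P) = R_f + β_P × MRP = 5.1% + 0.9402 × 4.5% = 9.33%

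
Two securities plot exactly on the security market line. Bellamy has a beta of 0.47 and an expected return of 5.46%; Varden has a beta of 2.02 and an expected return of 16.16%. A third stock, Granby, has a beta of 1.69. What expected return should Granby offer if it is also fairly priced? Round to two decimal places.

13.88%

MRP (SML slope) = (16.16% − 5.46%) / (2.02 − 0.47) = 10.70% / 1.55 = 6.9032%
R_f (intercept) = 5.46% − 0.47 × 6.9032% = 2.2155%
E(R_Granby) = R_f + β × MRP = 2.2155% + 1.69 × 6.9032% = 13.88%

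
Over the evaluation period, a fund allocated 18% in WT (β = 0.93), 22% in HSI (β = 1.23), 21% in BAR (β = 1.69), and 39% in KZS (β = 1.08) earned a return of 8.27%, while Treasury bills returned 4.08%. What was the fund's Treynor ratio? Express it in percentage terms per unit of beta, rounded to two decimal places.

β_P = 0.18×0.93 + 0.22×1.23 + 0.21×1.69 + 0.39×1.08 = 1.2141
Treynor = (R_P − R_f) / β_P = (8.27% − 4.08%) / 1.2141 = 4.19% / 1.2141 = 3.45%

3.45%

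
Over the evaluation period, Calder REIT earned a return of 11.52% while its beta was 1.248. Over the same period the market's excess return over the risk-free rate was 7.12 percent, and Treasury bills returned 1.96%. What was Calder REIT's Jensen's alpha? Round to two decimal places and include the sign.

+0.67%

CAPM benchmark = R_f + β(R_m − R_f) = 1.96% + 1.248 × 7.12% = 10.84576%
α = actual − benchmark = 11.52% − 10.84576% = +0.67%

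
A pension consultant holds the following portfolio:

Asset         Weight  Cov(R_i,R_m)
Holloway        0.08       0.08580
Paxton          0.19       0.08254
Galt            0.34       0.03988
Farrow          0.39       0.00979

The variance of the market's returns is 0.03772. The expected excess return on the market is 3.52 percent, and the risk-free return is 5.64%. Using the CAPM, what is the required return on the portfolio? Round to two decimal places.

β_Holloway = 0.08580 / 0.03772 = 2.2747
β_Paxton = 0.08254 / 0.03772 = 2.1882
β_Galt = 0.03988 / 0.03772 = 1.0573
β_Farrow = 0.00979 / 0.03772 = 0.2595
β_P = Σ w_i β_i = 0.08×2.2747 + 0.19×2.1882 + 0.34×1.0573 + 0.39×0.2595 = 1.0584
E(R_P) = R_f + β_P × MRP = 5.64% + 1.0584 × 3.52% = 9.37%

9.37%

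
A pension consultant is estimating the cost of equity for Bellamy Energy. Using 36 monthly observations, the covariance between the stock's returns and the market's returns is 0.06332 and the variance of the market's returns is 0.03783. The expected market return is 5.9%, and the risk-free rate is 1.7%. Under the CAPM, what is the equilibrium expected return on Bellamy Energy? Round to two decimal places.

β = Cov(R_i, R_m) / Var(R_m) = 0.06332 / 0.03783 = 1.6738
MRP = 5.9% − 1.7% = 4.20%
E(R) = R_f + β × MRP = 1.7% + 1.6738 × 4.2% = 8.73%

8.73%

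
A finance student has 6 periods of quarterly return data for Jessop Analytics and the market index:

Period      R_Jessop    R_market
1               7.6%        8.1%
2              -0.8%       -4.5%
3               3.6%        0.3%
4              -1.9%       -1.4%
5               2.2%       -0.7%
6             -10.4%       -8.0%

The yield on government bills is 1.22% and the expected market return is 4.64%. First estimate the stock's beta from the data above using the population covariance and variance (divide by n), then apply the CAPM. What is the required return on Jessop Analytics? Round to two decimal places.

Mean R_i = (7.6 − 0.8 + 3.6 − 1.9 + 2.2 − 10.4) / 6 = 0.0500%
Mean R_m = (8.1 − 4.5 + 0.3 − 1.4 − 0.7 − 8.0) / 6 = -1.0333%
Σ(R_i − R̄_i)(R_m − R̄_m) = 150.8700  ⇒  Cov = 150.8700 / 6 = 25.1450
Σ(R_m − R̄_m)² = 145.9933  ⇒  Var(R_m) = 145.9933 / 6 = 24.3322
β = Cov / Var(R_m) = 25.1450 / 24.3322 = 1.0334
MRP = 4.64% − 1.22% = 3.42%
E(R) = R_f + β × MRP = 1.22% + 1.0334 × 3.42% = 4.75%

4.75%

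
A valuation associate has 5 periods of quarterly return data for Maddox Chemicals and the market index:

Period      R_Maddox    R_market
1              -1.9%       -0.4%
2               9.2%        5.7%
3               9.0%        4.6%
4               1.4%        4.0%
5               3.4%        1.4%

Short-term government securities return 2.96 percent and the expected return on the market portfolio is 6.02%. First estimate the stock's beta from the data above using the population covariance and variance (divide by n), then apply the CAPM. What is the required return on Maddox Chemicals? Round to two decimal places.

7.91%

Mean R_i = (-1.9 + 9.2 + 9.0 + 1.4 + 3.4) / 5 = 4.2200%
Mean R_m = (-0.4 + 5.7 + 4.6 + 4.0 + 1.4) / 5 = 3.0600%
Σ(R_i − R̄_i)(R_m − R̄_m) = 40.3940  ⇒  Cov = 40.3940 / 5 = 8.0788
Σ(R_m − R̄_m)² = 24.9520  ⇒  Var(R_m) = 24.9520 / 5 = 4.9904
β = Cov / Var(R_m) = 8.0788 / 4.9904 = 1.6189
MRP = 6.02% − 2.96% = 3.06%
E(R) = R_f + β × MRP = 2.96% + 1.6189 × 3.06% = 7.91%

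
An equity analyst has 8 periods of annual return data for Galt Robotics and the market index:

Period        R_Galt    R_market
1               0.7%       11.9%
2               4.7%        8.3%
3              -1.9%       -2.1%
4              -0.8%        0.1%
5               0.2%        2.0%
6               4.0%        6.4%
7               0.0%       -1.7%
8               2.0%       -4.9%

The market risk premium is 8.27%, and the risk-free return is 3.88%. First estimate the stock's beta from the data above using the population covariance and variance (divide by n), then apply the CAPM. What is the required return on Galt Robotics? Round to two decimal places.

Mean R_i = (0.7 + 4.7 − 1.9 − 0.8 + 0.2 + 4.0 + 0.0 + 2.0) / 8 = 1.1125%
Mean R_m = (11.9 + 8.3 − 2.1 + 0.1 + 2.0 + 6.4 − 1.7 − 4.9) / 8 = 2.5000%
Σ(R_i − R̄_i)(R_m − R̄_m) = 45.2000  ⇒  Cov = 45.2000 / 8 = 5.6500
Σ(R_m − R̄_m)² = 236.7800  ⇒  Var(R_m) = 236.7800 / 8 = 29.5975
β = Cov / Var(R_m) = 5.6500 / 29.5975 = 0.1909
E(R) = R_f + β × MRP = 3.88% + 0.1909 × 8.27% = 5.46%

5.46%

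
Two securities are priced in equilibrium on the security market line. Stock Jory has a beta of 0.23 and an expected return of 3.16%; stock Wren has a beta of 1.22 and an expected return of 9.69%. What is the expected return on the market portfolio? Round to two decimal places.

Both satisfy E(R) = R_f + β·MRP, so the slope of the SML is
MRP = (9.69% − 3.16%) / (1.22 − 0.23) = 6.53% / 0.99 = 6.5960%
R_f = E(R_Jory) − β_Jory·MRP = 3.16% − 0.23 × 6.5960% = 1.6429%
E(R_m) = R_f + MRP = 1.6429% + 6.5960% = 8.24%

8.24%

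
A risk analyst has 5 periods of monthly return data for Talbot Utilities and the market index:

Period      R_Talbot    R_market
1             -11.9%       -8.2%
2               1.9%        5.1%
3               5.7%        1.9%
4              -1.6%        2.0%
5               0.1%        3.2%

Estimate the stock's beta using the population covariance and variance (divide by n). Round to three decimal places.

Mean R_i = (-11.9 + 1.9 + 5.7 − 1.6 + 0.1) / 5 = -1.1600%
Mean R_m = (-8.2 + 5.1 + 1.9 + 2.0 + 3.2) / 5 = 0.8000%
Σ(R_i − R̄_i)(R_m − R̄_m) = 119.8600  ⇒  Cov = 119.8600 / 5 = 23.9720
Σ(R_m − R̄_m)² = 107.9000  ⇒  Var(R_m) = 107.9000 / 5 = 21.5800
β = Cov / Var(R_m) = 23.9720 / 21.5800 = 1.1108

1.111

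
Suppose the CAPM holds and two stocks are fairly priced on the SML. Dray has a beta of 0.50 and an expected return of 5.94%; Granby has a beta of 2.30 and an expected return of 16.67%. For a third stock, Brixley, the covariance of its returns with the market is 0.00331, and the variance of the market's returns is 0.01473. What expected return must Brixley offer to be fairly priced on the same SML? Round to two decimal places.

4.30%

MRP = (16.67% − 5.94%) / (2.30 − 0.50) = 5.9611%
R_f = 5.94% − 0.50 × 5.9611% = 2.9595%
β_Brixley = Cov / Var(R_m) = 0.00331 / 0.01473 = 0.2247
E(R_Brixley) = R_f + β × MRP = 2.9595% + 0.2247 × 5.9611% = 4.30%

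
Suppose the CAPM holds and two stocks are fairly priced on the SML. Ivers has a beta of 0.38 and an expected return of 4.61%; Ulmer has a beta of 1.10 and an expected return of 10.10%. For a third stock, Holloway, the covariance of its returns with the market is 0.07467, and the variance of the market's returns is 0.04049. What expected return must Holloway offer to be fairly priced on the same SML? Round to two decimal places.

MRP = (10.10% − 4.61%) / (1.10 − 0.38) = 7.6250%
R_f = 4.61% − 0.38 × 7.6250% = 1.7125%
β_Holloway = Cov / Var(R_m) = 0.07467 / 0.04049 = 1.8442
E(R_Holloway) = R_f + β × MRP = 1.7125% + 1.8442 × 7.6250% = 15.77%

15.77%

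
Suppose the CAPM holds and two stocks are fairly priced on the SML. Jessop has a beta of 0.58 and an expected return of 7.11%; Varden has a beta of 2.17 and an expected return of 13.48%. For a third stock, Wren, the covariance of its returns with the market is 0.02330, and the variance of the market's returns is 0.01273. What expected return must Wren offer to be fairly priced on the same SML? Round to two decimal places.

MRP = (13.48% − 7.11%) / (2.17 − 0.58) = 4.0063%
R_f = 7.11% − 0.58 × 4.0063% = 4.7863%
β_Wren = Cov / Var(R_m) = 0.02330 / 0.01273 = 1.8303
E(R_Wren) = R_f + β × MRP = 4.7863% + 1.8303 × 4.0063% = 12.12%

12.12%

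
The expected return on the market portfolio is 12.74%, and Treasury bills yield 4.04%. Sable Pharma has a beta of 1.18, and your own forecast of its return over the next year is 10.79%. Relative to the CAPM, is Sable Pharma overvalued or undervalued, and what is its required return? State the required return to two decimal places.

MRP = 12.74% − 4.04% = 8.70%
Required return = R_f + β·MRP = 4.04% + 1.18 × 8.70% = 14.31%
Forecast 10.79% < required 14.31% → the stock plots below the SML → overvalued.

Overvalued; required return 14.31%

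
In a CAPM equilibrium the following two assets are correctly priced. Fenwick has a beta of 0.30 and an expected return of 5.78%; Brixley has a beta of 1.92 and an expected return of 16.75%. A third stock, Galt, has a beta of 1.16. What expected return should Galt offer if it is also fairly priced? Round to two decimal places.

11.60%

MRP (SML slope) = (16.75% − 5.78%) / (1.92 − 0.30) = 10.97% / 1.62 = 6.7716%
R_f (intercept) = 5.78% − 0.30 × 6.7716% = 3.7485%
E(R_Galt) = R_f + β × MRP = 3.7485% + 1.16 × 6.7716% = 11.60%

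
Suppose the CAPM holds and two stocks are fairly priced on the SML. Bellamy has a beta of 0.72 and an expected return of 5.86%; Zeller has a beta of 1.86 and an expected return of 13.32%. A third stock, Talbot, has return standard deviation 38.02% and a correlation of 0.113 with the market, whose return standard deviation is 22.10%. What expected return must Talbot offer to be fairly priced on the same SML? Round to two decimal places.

2.42%

MRP = (13.32% − 5.86%) / (1.86 − 0.72) = 6.5439%
R_f = 5.86% − 0.72 × 6.5439% = 1.1484%
β_Talbot = ρ·σ_i/σ_m = 0.113 × 38.02 / 22.10 = 0.1944
E(R_Talbot) = R_f + β × MRP = 1.1484% + 0.1944 × 6.5439% = 2.42%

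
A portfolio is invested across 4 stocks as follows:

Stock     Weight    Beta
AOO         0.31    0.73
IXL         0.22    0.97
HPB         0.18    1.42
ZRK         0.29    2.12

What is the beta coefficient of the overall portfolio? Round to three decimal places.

1.310

β_P = Σ w_i β_i = 0.31×0.73 + 0.22×0.97 + 0.18×1.42 + 0.29×2.12 = 1.3101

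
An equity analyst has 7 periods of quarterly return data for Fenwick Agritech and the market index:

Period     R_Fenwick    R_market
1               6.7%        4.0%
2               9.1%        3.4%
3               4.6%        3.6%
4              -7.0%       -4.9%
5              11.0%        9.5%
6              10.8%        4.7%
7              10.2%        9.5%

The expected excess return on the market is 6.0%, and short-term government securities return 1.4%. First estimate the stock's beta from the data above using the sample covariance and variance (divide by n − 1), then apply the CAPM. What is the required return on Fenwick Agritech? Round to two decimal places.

8.56%

Mean R_i = (6.7 + 9.1 + 4.6 − 7.0 + 11.0 + 10.8 + 10.2) / 7 = 6.4857%
Mean R_m = (4.0 + 3.4 + 3.6 − 4.9 + 9.5 + 4.7 + 9.5) / 7 = 4.2571%
Σ(R_i − R̄_i)(R_m − R̄_m) = 167.4857  ⇒  Cov = 167.4857 / 6 = 27.9143
Σ(R_m − R̄_m)² = 140.2571  ⇒  Var(R_m) = 140.2571 / 6 = 23.3762
β = Cov / Var(R_m) = 27.9143 / 23.3762 = 1.1941
E(R) = R_f + β × MRP = 1.4% + 1.1941 × 6.0% = 8.56%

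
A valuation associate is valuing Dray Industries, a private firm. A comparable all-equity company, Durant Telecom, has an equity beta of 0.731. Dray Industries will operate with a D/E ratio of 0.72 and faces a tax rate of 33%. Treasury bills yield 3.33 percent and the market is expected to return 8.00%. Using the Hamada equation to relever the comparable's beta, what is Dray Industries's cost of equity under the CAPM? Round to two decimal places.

8.39%

β_L = β_U × [1 + (1 − t)(D/E)] = 0.731 × [1 + (1 − 0.33) × 0.72]
    = 0.731 × [1 + 0.67 × 0.72] = 0.731 × 1.4824 = 1.0836
MRP = 8.00% − 3.33% = 4.67%
E(R) = R_f + β_L × MRP = 3.33% + 1.0836 × 4.67% = 8.39%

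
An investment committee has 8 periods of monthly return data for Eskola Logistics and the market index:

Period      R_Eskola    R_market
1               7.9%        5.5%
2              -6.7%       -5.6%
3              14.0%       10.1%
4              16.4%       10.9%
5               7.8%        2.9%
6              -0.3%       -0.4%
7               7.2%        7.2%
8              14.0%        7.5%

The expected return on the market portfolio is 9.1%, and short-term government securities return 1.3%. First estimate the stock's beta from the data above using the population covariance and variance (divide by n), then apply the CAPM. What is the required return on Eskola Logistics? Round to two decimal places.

Mean R_i = (7.9 − 6.7 + 14.0 + 16.4 + 7.8 − 0.3 + 7.2 + 14.0) / 8 = 7.5375%
Mean R_m = (5.5 − 5.6 + 10.1 + 10.9 + 2.9 − 0.4 + 7.2 + 7.5) / 8 = 4.7625%
Σ(R_i − R̄_i)(R_m − R̄_m) = 293.5313  ⇒  Cov = 293.5313 / 8 = 36.6914
Σ(R_m − R̄_m)² = 217.6388  ⇒  Var(R_m) = 217.6388 / 8 = 27.2049
β = Cov / Var(R_m) = 36.6914 / 27.2049 = 1.3487
MRP = 9.1% − 1.3% = 7.80%
E(R) = R_f + β × MRP = 1.3% + 1.3487 × 7.8% = 11.82%

11.82%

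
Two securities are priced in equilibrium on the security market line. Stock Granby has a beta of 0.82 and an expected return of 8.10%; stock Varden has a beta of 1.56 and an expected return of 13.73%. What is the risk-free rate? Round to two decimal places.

Both satisfy E(R) = R_f + β·MRP, so the slope of the SML is
MRP = (13.73% − 8.10%) / (1.56 − 0.82) = 5.63% / 0.74 = 7.6081%
R_f = E(R_Granby) − β_Granby·MRP = 8.10% − 0.82 × 7.6081% = 1.8614%

1.86%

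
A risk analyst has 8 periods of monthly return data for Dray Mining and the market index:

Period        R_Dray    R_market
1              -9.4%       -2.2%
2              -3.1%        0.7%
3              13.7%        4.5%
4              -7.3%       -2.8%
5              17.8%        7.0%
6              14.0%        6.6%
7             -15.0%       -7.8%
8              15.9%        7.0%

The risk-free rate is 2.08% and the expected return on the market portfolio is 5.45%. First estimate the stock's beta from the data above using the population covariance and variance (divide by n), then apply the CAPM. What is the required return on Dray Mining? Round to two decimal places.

9.97%

Mean R_i = (-9.4 − 3.1 + 13.7 − 7.3 + 17.8 + 14.0 − 15.0 + 15.9) / 8 = 3.3250%
Mean R_m = (-2.2 + 0.7 + 4.5 − 2.8 + 7.0 + 6.6 − 7.8 + 7.0) / 8 = 1.6250%
Σ(R_i − R̄_i)(R_m − R̄_m) = 502.6750  ⇒  Cov = 502.6750 / 8 = 62.8344
Σ(R_m − R̄_m)² = 214.6950  ⇒  Var(R_m) = 214.6950 / 8 = 26.8369
β = Cov / Var(R_m) = 62.8344 / 26.8369 = 2.3413
MRP = 5.45% − 2.08% = 3.37%
E(R) = R_f + β × MRP = 2.08% + 2.3413 × 3.37% = 9.97%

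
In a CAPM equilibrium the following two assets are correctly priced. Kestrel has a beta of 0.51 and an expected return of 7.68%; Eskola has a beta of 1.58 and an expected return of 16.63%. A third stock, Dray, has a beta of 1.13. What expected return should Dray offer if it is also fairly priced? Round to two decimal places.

12.87%

MRP (SML slope) = (16.63% − 7.68%) / (1.58 − 0.51) = 8.95% / 1.07 = 8.3645%
R_f (intercept) = 7.68% − 0.51 × 8.3645% = 3.4141%
E(R_Dray) = R_f + β × MRP = 3.4141% + 1.13 × 8.3645% = 12.87%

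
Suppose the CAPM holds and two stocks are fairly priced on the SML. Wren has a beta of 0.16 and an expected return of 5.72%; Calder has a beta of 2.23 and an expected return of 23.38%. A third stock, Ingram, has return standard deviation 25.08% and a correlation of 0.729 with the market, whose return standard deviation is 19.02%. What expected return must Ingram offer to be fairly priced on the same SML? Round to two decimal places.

MRP = (23.38% − 5.72%) / (2.23 − 0.16) = 8.5314%
R_f = 5.72% − 0.16 × 8.5314% = 4.3550%
β_Ingram = ρ·σ_i/σ_m = 0.729 × 25.08 / 19.02 = 0.9613
E(R_Ingram) = R_f + β × MRP = 4.3550% + 0.9613 × 8.5314% = 12.56%

12.56%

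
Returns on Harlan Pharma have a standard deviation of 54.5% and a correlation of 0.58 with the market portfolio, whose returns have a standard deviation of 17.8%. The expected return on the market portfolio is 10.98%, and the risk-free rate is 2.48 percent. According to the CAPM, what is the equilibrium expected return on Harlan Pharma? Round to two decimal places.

β = ρ × σ_i / σ_m = 0.58 × 54.5% / 17.8% = 1.7758
MRP = 10.98% − 2.48% = 8.50%
E(R) = 2.48% + 1.7758 × 8.50% = 17.57%

17.57%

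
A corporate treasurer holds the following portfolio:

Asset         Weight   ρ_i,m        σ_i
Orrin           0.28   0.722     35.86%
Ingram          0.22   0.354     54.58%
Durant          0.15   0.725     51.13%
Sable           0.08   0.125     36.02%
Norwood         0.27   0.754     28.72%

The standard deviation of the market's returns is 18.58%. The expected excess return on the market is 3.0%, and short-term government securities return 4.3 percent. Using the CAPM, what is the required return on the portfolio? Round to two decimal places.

β_Orrin = 0.722 × 35.86% / 18.58% = 1.3935
β_Ingram = 0.354 × 54.58% / 18.58% = 1.0399
β_Durant = 0.725 × 51.13% / 18.58% = 1.9951
β_Sable = 0.125 × 36.02% / 18.58% = 0.2423
β_Norwood = 0.754 × 28.72% / 18.58% = 1.1655
β_P = Σ w_i β_i = 0.28×1.3935 + 0.22×1.0399 + 0.15×1.9951 + 0.08×0.2423 + 0.27×1.1655 = 1.2523
E(R_P) = R_f + β_P × MRP = 4.3% + 1.2523 × 3.0% = 8.06%

8.06%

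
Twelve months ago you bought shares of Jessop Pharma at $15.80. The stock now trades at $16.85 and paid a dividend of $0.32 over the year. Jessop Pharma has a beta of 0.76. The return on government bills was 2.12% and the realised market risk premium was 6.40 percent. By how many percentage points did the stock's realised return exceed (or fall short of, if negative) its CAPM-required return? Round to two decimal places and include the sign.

Realised HPR = (P1 + D1 − P0) / P0 = (16.85 + 0.32 − 15.80) / 15.80 = 1.37 / 15.80 = 8.6709%
CAPM required = R_f + β·MRP = 2.12% + 0.76 × 6.40% = 6.9840%
α = realised − required = 8.6709% − 6.9840% = +1.69%

+1.69%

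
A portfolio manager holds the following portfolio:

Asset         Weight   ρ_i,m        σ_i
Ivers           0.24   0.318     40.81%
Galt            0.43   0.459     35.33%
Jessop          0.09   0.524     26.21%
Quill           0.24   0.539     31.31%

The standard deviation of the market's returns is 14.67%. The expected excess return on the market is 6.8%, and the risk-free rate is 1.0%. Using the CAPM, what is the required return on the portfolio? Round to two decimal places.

β_Ivers = 0.318 × 40.81% / 14.67% = 0.8846
β_Galt = 0.459 × 35.33% / 14.67% = 1.1054
β_Jessop = 0.524 × 26.21% / 14.67% = 0.9362
β_Quill = 0.539 × 31.31% / 14.67% = 1.1504
β_P = Σ w_i β_i = 0.24×0.8846 + 0.43×1.1054 + 0.09×0.9362 + 0.24×1.1504 = 1.0480
E(R_P) = R_f + β_P × MRP = 1.0% + 1.0480 × 6.8% = 8.13%

8.13%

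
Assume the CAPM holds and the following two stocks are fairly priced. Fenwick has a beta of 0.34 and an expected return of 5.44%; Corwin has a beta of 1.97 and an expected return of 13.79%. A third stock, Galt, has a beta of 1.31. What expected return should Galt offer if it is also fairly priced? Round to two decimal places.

10.41%

MRP (SML slope) = (13.79% − 5.44%) / (1.97 − 0.34) = 8.35% / 1.63 = 5.1227%
R_f (intercept) = 5.44% − 0.34 × 5.1227% = 3.6983%
E(R_Galt) = R_f + β × MRP = 3.6983% + 1.31 × 5.1227% = 10.41%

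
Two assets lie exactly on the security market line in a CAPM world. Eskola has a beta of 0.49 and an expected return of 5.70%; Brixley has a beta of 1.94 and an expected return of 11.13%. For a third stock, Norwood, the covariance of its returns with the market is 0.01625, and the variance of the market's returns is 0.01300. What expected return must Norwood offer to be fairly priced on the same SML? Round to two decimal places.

8.55%

MRP = (11.13% − 5.70%) / (1.94 − 0.49) = 3.7448%
R_f = 5.70% − 0.49 × 3.7448% = 3.8650%
β_Norwood = Cov / Var(R_m) = 0.01625 / 0.01300 = 1.2500
E(R_Norwood) = R_f + β × MRP = 3.8650% + 1.2500 × 3.7448% = 8.55%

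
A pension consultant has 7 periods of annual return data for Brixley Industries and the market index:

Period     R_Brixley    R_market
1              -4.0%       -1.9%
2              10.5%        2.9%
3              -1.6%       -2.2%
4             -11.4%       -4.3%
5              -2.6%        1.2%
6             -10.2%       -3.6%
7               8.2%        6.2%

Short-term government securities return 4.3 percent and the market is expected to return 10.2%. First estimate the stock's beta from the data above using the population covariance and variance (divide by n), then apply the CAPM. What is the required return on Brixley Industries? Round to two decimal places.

15.88%

Mean R_i = (-4.0 + 10.5 − 1.6 − 11.4 − 2.6 − 10.2 + 8.2) / 7 = -1.5857%
Mean R_m = (-1.9 + 2.9 − 2.2 − 4.3 + 1.2 − 3.6 + 6.2) / 7 = -0.2429%
Σ(R_i − R̄_i)(R_m − R̄_m) = 172.3343  ⇒  Cov = 172.3343 / 7 = 24.6192
Σ(R_m − R̄_m)² = 87.7771  ⇒  Var(R_m) = 87.7771 / 7 = 12.5396
β = Cov / Var(R_m) = 24.6192 / 12.5396 = 1.9633
MRP = 10.2% − 4.3% = 5.90%
E(R) = R_f + β × MRP = 4.3% + 1.9633 × 5.9% = 15.88%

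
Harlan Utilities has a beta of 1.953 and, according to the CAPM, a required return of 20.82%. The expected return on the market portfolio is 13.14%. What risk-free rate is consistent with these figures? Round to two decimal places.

5.08%

E(R) = R_f + β(E(R_m) − R_f) = R_f(1 − β) + β·E(R_m)
20.82% = R_f × (1 − 1.953) + 1.953 × 13.14%
20.82% = R_f × -0.953 + 25.66242%
R_f = (20.82% − 25.66242%) / -0.953 = 5.08%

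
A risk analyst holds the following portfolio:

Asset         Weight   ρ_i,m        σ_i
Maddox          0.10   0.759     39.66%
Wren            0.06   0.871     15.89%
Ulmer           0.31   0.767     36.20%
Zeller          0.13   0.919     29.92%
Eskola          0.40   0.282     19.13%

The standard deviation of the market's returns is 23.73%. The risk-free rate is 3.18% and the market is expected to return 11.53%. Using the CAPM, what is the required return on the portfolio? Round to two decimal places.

β_Maddox = 0.759 × 39.66% / 23.73% = 1.2685
β_Wren = 0.871 × 15.89% / 23.73% = 0.5832
β_Ulmer = 0.767 × 36.20% / 23.73% = 1.1701
β_Zeller = 0.919 × 29.92% / 23.73% = 1.1587
β_Eskola = 0.282 × 19.13% / 23.73% = 0.2273
β_P = Σ w_i β_i = 0.10×1.2685 + 0.06×0.5832 + 0.31×1.1701 + 0.13×1.1587 + 0.40×0.2273 = 0.7661
MRP = 11.53% − 3.18% = 8.35%
E(R_P) = R_f + β_P × MRP = 3.18% + 0.7661 × 8.35% = 9.58%

9.58%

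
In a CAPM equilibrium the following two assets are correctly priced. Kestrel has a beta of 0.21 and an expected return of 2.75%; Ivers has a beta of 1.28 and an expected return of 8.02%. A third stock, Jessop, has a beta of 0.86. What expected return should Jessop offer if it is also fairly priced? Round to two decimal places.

5.95%

MRP (SML slope) = (8.02% − 2.75%) / (1.28 − 0.21) = 5.27% / 1.07 = 4.9252%
R_f (intercept) = 2.75% − 0.21 × 4.9252% = 1.7157%
E(R_Jessop) = R_f + β × MRP = 1.7157% + 0.86 × 4.9252% = 5.95%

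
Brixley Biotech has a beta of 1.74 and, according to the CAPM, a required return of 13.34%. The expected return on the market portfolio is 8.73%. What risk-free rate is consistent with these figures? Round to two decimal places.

2.50%

E(R) = R_f + β(E(R_m) − R_f) = R_f(1 − β) + β·E(R_m)
13.34% = R_f × (1 − 1.74) + 1.74 × 8.73%
13.34% = R_f × -0.74 + 15.1902%
R_f = (13.34% − 15.1902%) / -0.74 = 2.50%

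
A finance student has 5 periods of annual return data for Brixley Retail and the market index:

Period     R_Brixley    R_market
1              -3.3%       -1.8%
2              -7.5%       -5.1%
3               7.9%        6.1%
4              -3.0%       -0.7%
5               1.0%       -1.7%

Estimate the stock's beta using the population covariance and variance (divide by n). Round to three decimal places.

1.322

Mean R_i = (-3.3 − 7.5 + 7.9 − 3.0 + 1.0) / 5 = -0.9800%
Mean R_m = (-1.8 − 5.1 + 6.1 − 0.7 − 1.7) / 5 = -0.6400%
Σ(R_i − R̄_i)(R_m − R̄_m) = 89.6440  ⇒  Cov = 89.6440 / 5 = 17.9288
Σ(R_m − R̄_m)² = 67.7920  ⇒  Var(R_m) = 67.7920 / 5 = 13.5584
β = Cov / Var(R_m) = 17.9288 / 13.5584 = 1.3223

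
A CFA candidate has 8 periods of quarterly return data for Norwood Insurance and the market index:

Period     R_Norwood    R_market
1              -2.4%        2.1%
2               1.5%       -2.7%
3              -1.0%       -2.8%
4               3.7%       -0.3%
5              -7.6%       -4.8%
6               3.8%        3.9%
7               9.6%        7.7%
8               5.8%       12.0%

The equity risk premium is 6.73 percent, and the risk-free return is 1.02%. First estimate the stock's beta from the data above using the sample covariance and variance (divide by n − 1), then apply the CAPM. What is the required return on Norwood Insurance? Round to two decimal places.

Mean R_i = (-2.4 + 1.5 − 1.0 + 3.7 − 7.6 + 3.8 + 9.6 + 5.8) / 8 = 1.6750%
Mean R_m = (2.1 − 2.7 − 2.8 − 0.3 − 4.8 + 3.9 + 7.7 + 12.0) / 8 = 1.8875%
Σ(R_i − R̄_i)(R_m − R̄_m) = 162.1275  ⇒  Cov = 162.1275 / 7 = 23.1611
Σ(R_m − R̄_m)² = 232.6688  ⇒  Var(R_m) = 232.6688 / 7 = 33.2384
β = Cov / Var(R_m) = 23.1611 / 33.2384 = 0.6968
E(R) = R_f + β × MRP = 1.02% + 0.6968 × 6.73% = 5.71%

5.71%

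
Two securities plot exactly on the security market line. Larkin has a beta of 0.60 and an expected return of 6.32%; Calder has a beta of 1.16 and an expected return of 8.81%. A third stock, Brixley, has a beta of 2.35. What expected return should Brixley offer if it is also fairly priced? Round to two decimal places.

14.10%

MRP (SML slope) = (8.81% − 6.32%) / (1.16 − 0.60) = 2.49% / 0.56 = 4.4464%
R_f (intercept) = 6.32% − 0.60 × 4.4464% = 3.6522%
E(R_Brixley) = R_f + β × MRP = 3.6522% + 2.35 × 4.4464% = 14.10%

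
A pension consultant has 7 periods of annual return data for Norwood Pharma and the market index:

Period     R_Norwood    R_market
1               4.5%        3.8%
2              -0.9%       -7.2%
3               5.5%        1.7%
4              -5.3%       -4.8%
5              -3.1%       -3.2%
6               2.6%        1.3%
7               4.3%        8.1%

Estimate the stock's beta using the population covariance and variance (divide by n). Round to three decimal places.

Mean R_i = (4.5 − 0.9 + 5.5 − 5.3 − 3.1 + 2.6 + 4.3) / 7 = 1.0857%
Mean R_m = (3.8 − 7.2 + 1.7 − 4.8 − 3.2 + 1.3 + 8.1) / 7 = -0.0429%
Σ(R_i − R̄_i)(R_m − R̄_m) = 106.8257  ⇒  Cov = 106.8257 / 7 = 15.2608
Σ(R_m − R̄_m)² = 169.7371  ⇒  Var(R_m) = 169.7371 / 7 = 24.2482
β = Cov / Var(R_m) = 15.2608 / 24.2482 = 0.6294

0.629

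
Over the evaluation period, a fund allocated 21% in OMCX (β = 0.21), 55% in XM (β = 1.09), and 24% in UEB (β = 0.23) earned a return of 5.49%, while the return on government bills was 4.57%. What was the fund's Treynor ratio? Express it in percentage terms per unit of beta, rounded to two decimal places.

β_P = 0.21×0.21 + 0.55×1.09 + 0.24×0.23 = 0.6988
Treynor = (R_P − R_f) / β_P = (5.49% − 4.57%) / 0.6988 = 0.92% / 0.6988 = 1.32%

1.32%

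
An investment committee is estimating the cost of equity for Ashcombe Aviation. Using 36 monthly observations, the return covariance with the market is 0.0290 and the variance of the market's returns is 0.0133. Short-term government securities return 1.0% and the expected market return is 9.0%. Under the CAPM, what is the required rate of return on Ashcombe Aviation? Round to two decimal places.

18.44%

β = Cov(R_i, R_m) / Var(R_m) = 0.0290 / 0.0133 = 2.1805
MRP = 9.0% − 1.0% = 8.00%
E(R) = R_f + β × MRP = 1.0% + 2.1805 × 8.0% = 18.44%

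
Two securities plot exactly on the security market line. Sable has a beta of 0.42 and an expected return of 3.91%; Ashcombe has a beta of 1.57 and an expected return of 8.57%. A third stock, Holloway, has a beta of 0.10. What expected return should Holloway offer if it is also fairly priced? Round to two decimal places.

MRP (SML slope) = (8.57% − 3.91%) / (1.57 − 0.42) = 4.66% / 1.15 = 4.0522%
R_f (intercept) = 3.91% − 0.42 × 4.0522% = 2.2081%
E(R_Holloway) = R_f + β × MRP = 2.2081% + 0.10 × 4.0522% = 2.61%

2.61%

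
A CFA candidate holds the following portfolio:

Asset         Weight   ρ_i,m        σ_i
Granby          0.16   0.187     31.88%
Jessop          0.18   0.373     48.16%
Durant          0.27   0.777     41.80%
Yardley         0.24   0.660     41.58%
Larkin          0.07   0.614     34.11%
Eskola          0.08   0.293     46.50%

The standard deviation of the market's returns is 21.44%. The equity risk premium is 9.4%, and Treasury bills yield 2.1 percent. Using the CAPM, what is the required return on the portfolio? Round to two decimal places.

11.79%

β_Granby = 0.187 × 31.88% / 21.44% = 0.2781
β_Jessop = 0.373 × 48.16% / 21.44% = 0.8379
β_Durant = 0.777 × 41.80% / 21.44% = 1.5149
β_Yardley = 0.660 × 41.58% / 21.44% = 1.2800
β_Larkin = 0.614 × 34.11% / 21.44% = 0.9768
β_Eskola = 0.293 × 46.50% / 21.44% = 0.6355
β_P = Σ w_i β_i = 0.16×0.2781 + 0.18×0.8379 + 0.27×1.5149 + 0.24×1.2800 + 0.07×0.9768 + 0.08×0.6355 = 1.0308
E(R_P) = R_f + β_P × MRP = 2.1% + 1.0308 × 9.4% = 11.79%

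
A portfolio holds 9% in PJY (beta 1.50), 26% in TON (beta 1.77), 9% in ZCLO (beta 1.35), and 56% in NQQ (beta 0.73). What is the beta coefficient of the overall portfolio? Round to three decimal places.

β_P = Σ w_i β_i = 0.09×1.50 + 0.26×1.77 + 0.09×1.35 + 0.56×0.73 = 1.1255

1.126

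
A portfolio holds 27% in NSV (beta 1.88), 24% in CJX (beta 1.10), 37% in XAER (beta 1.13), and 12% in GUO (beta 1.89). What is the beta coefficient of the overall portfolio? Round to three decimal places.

1.417

β_P = Σ w_i β_i = 0.27×1.88 + 0.24×1.10 + 0.37×1.13 + 0.12×1.89 = 1.4165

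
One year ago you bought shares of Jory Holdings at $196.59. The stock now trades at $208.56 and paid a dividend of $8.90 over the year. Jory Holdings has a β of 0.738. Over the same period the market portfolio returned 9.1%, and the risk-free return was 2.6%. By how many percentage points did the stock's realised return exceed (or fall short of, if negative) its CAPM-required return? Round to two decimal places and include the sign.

Realised HPR = (P1 + D1 − P0) / P0 = (208.56 + 8.90 − 196.59) / 196.59 = 20.87 / 196.59 = 10.6160%
MRP = 9.1% − 2.6% = 6.50%
CAPM required = R_f + β·MRP = 2.6% + 0.738 × 6.5% = 7.3970%
α = realised − required = 10.6160% − 7.3970% = +3.22%

+3.22%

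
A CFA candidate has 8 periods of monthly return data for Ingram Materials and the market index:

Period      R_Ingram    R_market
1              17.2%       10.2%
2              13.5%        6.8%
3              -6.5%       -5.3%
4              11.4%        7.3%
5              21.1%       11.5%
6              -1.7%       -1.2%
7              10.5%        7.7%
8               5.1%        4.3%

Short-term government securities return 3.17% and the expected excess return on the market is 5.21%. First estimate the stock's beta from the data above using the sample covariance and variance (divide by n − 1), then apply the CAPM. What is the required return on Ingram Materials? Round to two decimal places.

Mean R_i = (17.2 + 13.5 − 6.5 + 11.4 + 21.1 − 1.7 + 10.5 + 5.1) / 8 = 8.8250%
Mean R_m = (10.2 + 6.8 − 5.3 + 7.3 + 11.5 − 1.2 + 7.7 + 4.3) / 8 = 5.1625%
Σ(R_i − R̄_i)(R_m − R̄_m) = 367.9075  ⇒  Cov = 367.9075 / 7 = 52.5582
Σ(R_m − R̄_m)² = 229.9188  ⇒  Var(R_m) = 229.9188 / 7 = 32.8455
β = Cov / Var(R_m) = 52.5582 / 32.8455 = 1.6002
E(R) = R_f + β × MRP = 3.17% + 1.6002 × 5.21% = 11.51%

11.51%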